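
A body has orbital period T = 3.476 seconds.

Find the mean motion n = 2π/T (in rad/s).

n = 2π / T.
n = 2π / 3.476 s ≈ 1.808 rad/s.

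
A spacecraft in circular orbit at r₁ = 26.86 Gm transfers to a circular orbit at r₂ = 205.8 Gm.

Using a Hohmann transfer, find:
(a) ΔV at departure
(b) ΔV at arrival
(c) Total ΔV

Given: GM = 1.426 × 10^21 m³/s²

Convert to SI: r₁ = 26.86 Gm = 2.686e+10 m; r₂ = 205.8 Gm = 2.058e+11 m.
Transfer semi-major axis: a_t = (r₁ + r₂)/2 = (2.686e+10 + 2.058e+11)/2 = 1.1633e+11 m.
Circular speeds: v₁ = √(GM/r₁) = 230413 m/s, v₂ = √(GM/r₂) = 83241 m/s.
Transfer speeds (vis-viva v² = GM(2/r − 1/a_t)): v₁ᵗ = 306467 m/s, v₂ᵗ = 39998.5 m/s.
(a) ΔV₁ = |v₁ᵗ − v₁| ≈ 7.605e+04 m/s = 76.05 km/s.
(b) ΔV₂ = |v₂ − v₂ᵗ| ≈ 4.324e+04 m/s = 43.24 km/s.
(c) ΔV_total = ΔV₁ + ΔV₂ ≈ 1.193e+05 m/s = 119.3 km/s.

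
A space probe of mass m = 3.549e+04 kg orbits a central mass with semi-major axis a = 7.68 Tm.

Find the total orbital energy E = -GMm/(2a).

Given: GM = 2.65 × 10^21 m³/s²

Convert to SI: a = 7.68 Tm = 7.68e+12 m.
E = −GMm / (2a).
E = −2.65e+21 · 3.549e+04 / (2 · 7.68e+12) J ≈ -6.123e+12 J = -6.123 TJ.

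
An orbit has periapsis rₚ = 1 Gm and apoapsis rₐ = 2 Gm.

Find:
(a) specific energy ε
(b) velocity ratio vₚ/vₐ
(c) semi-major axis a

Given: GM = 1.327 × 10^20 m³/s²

Convert to SI: rₚ = 1 Gm = 1e+09 m; rₐ = 2 Gm = 2e+09 m.
(a) With a = (rₚ + rₐ)/2 = 1.5e+09 m, ε = −GM/(2a) = −1.327e+20/(2 · 1.5e+09) J/kg ≈ -4.423e+10 J/kg
(b) Conservation of angular momentum (rₚvₚ = rₐvₐ) gives vₚ/vₐ = rₐ/rₚ = 2e+09/1e+09 ≈ 2
(c) a = (rₚ + rₐ)/2 = (1e+09 + 2e+09)/2 ≈ 1.5e+09 m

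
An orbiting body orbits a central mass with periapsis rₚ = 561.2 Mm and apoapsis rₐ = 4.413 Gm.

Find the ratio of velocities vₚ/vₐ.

Convert to SI: rₚ = 561.2 Mm = 5.612e+08 m; rₐ = 4.413 Gm = 4.413e+09 m.
Conservation of angular momentum gives rₚvₚ = rₐvₐ, so vₚ/vₐ = rₐ/rₚ.
vₚ/vₐ = 4.413e+09 / 5.612e+08 ≈ 7.864.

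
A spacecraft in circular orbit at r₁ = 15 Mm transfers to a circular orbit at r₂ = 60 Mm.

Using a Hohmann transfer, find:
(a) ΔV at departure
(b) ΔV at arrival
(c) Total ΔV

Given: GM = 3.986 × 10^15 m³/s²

Convert to SI: r₁ = 15 Mm = 1.5e+07 m; r₂ = 60 Mm = 6e+07 m.
Transfer semi-major axis: a_t = (r₁ + r₂)/2 = (1.5e+07 + 6e+07)/2 = 3.75e+07 m.
Circular speeds: v₁ = √(GM/r₁) = 16301.3 m/s, v₂ = √(GM/r₂) = 8150.66 m/s.
Transfer speeds (vis-viva v² = GM(2/r − 1/a_t)): v₁ᵗ = 20619.7 m/s, v₂ᵗ = 5154.93 m/s.
(a) ΔV₁ = |v₁ᵗ − v₁| ≈ 4318 m/s = 4.318 km/s.
(b) ΔV₂ = |v₂ − v₂ᵗ| ≈ 2996 m/s = 2.996 km/s.
(c) ΔV_total = ΔV₁ + ΔV₂ ≈ 7314 m/s = 7.314 km/s.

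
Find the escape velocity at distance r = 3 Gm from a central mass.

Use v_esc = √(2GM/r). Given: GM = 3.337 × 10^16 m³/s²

Convert to SI: r = 3 Gm = 3e+09 m.
Escape velocity comes from setting total energy to zero: ½v² − GM/r = 0 ⇒ v_esc = √(2GM / r).
v_esc = √(2 · 3.337e+16 / 3e+09) m/s ≈ 4717 m/s = 4.717 km/s.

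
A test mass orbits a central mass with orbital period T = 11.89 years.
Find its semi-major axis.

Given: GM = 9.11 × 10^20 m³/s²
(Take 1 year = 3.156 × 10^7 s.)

Convert to SI: T = 11.89 years = 3.75248e+08 s.
Invert Kepler's third law: a = (GM · T² / (4π²))^(1/3).
Substituting T = 3.75248e+08 s and GM = 9.11e+20 m³/s²:
a = (9.11e+20 · (3.75248e+08)² / (4π²))^(1/3) m
a ≈ 1.481e+12 m = 1.481 × 10^12 m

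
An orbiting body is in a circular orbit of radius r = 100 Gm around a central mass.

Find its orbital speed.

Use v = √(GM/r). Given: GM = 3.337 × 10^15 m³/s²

Convert to SI: r = 100 Gm = 1e+11 m.
For a circular orbit, gravity supplies the centripetal force, so v = √(GM / r).
v = √(3.337e+15 / 1e+11) m/s ≈ 182.7 m/s = 182.7 m/s.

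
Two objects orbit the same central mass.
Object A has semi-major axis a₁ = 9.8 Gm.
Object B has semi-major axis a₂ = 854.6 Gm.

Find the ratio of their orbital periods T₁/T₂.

Convert to SI: a₁ = 9.8 Gm = 9.8e+09 m; a₂ = 854.6 Gm = 8.546e+11 m.
From Kepler's third law, (T₁/T₂)² = (a₁/a₂)³, so T₁/T₂ = (a₁/a₂)^(3/2).
a₁/a₂ = 9.8e+09 / 8.546e+11 = 0.0114674.
T₁/T₂ = (0.0114674)^(3/2) ≈ 0.001228.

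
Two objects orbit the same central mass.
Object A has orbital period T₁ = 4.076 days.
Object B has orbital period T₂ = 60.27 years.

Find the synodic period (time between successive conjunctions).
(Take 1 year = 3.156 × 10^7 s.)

Convert to SI: T₁ = 4.076 days = 352166 s; T₂ = 60.27 years = 1.90212e+09 s.
T_syn = |T₁ · T₂ / (T₁ − T₂)|.
T_syn = |352166 · 1.90212e+09 / (352166 − 1.90212e+09)| s ≈ 3.522e+05 s = 4.077 days.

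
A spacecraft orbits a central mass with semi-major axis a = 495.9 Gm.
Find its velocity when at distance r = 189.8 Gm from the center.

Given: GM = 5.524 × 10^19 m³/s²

Convert to SI: a = 495.9 Gm = 4.959e+11 m; r = 189.8 Gm = 1.898e+11 m.
Vis-viva: v = √(GM · (2/r − 1/a)).
2/r − 1/a = 2/1.898e+11 − 1/4.959e+11 = 8.52087e-12 m⁻¹.
v = √(5.524e+19 · 8.52087e-12) m/s ≈ 2.17e+04 m/s = 21.7 km/s.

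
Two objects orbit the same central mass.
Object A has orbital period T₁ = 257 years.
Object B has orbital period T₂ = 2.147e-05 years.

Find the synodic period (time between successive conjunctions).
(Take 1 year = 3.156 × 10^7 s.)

Convert to SI: T₁ = 257 years = 8.11092e+09 s; T₂ = 2.147e-05 years = 677.593 s.
T_syn = |T₁ · T₂ / (T₁ − T₂)|.
T_syn = |8.11092e+09 · 677.593 / (8.11092e+09 − 677.593)| s ≈ 677.6 s = 2.147e-05 years.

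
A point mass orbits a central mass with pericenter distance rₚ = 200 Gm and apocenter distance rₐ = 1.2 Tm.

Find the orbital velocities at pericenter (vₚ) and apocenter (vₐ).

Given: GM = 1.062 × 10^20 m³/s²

Convert to SI: rₚ = 200 Gm = 2e+11 m; rₐ = 1.2 Tm = 1.2e+12 m.
Use the vis-viva equation v² = GM(2/r − 1/a) with a = (rₚ + rₐ)/2 = (2e+11 + 1.2e+12)/2 = 7e+11 m.
vₚ = √(GM · (2/rₚ − 1/a)) = √(1.062e+20 · (2/2e+11 − 1/7e+11)) m/s ≈ 3.017e+04 m/s = 30.17 km/s.
vₐ = √(GM · (2/rₐ − 1/a)) = √(1.062e+20 · (2/1.2e+12 − 1/7e+11)) m/s ≈ 5028 m/s = 5.028 km/s.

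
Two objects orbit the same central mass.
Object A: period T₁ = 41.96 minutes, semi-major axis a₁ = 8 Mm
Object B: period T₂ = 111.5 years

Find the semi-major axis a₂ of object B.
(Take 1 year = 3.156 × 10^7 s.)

Convert to SI: T₁ = 41.96 minutes = 2517.6 s; a₁ = 8 Mm = 8e+06 m; T₂ = 111.5 years = 3.51894e+09 s.
Kepler's third law: (T₁/T₂)² = (a₁/a₂)³ ⇒ a₂ = a₁ · (T₂/T₁)^(2/3).
T₂/T₁ = 3.51894e+09 / 2517.6 = 1.39774e+06.
a₂ = 8e+06 · (1.39774e+06)^(2/3) m ≈ 1e+11 m = 100 Gm.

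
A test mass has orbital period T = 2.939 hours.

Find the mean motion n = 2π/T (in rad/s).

Convert to SI: T = 2.939 hours = 10580.4 s.
n = 2π / T.
n = 2π / 10580.4 s ≈ 0.0005939 rad/s.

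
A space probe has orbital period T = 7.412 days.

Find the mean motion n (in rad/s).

Convert to SI: T = 7.412 days = 640397 s.
n = 2π / T.
n = 2π / 640397 s ≈ 9.811e-06 rad/s.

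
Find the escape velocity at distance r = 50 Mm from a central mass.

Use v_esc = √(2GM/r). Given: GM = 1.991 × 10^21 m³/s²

Convert to SI: r = 50 Mm = 5e+07 m.
Escape velocity comes from setting total energy to zero: ½v² − GM/r = 0 ⇒ v_esc = √(2GM / r).
v_esc = √(2 · 1.991e+21 / 5e+07) m/s ≈ 8.924e+06 m/s = 8924 km/s.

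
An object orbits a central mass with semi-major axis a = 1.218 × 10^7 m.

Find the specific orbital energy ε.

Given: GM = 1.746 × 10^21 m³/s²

ε = −GM / (2a).
ε = −1.746e+21 / (2 · 1.218e+07) J/kg ≈ -7.167e+13 J/kg = -7.167e+04 GJ/kg.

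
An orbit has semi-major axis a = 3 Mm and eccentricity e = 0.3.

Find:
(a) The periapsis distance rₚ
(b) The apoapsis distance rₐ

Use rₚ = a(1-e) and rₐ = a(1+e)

Convert to SI: a = 3 Mm = 3e+06 m.
(a) rₚ = a(1 − e) = 3e+06 · (1 − 0.3) = 3e+06 · 0.7 ≈ 2.1e+06 m = 2.1 Mm.
(b) rₐ = a(1 + e) = 3e+06 · (1 + 0.3) = 3e+06 · 1.3 ≈ 3.9e+06 m = 3.9 Mm.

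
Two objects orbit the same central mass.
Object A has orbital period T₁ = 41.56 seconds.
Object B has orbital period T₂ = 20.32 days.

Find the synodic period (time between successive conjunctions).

Convert to SI: T₂ = 20.32 days = 1.75565e+06 s.
T_syn = |T₁ · T₂ / (T₁ − T₂)|.
T_syn = |41.56 · 1.75565e+06 / (41.56 − 1.75565e+06)| s ≈ 41.56 s = 41.56 seconds.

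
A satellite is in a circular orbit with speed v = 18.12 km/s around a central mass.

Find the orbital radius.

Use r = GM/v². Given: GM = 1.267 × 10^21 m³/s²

Convert to SI: v = 18.12 km/s = 18120 m/s.
For a circular orbit, v² = GM / r, so r = GM / v².
r = 1.267e+21 / (18120)² m ≈ 3.859e+12 m = 3.859 Tm.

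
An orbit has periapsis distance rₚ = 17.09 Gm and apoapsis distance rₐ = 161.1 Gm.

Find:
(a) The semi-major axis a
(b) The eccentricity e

Convert to SI: rₚ = 17.09 Gm = 1.709e+10 m; rₐ = 161.1 Gm = 1.611e+11 m.
(a) a = (rₚ + rₐ) / 2 = (1.709e+10 + 1.611e+11) / 2 ≈ 8.91e+10 m = 89.09 Gm.
(b) e = (rₐ − rₚ) / (rₐ + rₚ) = (1.611e+11 − 1.709e+10) / (1.611e+11 + 1.709e+10) ≈ 0.8082.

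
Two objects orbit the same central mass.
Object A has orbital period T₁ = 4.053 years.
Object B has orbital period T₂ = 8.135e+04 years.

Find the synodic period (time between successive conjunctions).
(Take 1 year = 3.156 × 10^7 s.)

Convert to SI: T₁ = 4.053 years = 1.27913e+08 s; T₂ = 8.135e+04 years = 2.56741e+12 s.
T_syn = |T₁ · T₂ / (T₁ − T₂)|.
T_syn = |1.27913e+08 · 2.56741e+12 / (1.27913e+08 − 2.56741e+12)| s ≈ 1.279e+08 s = 4.053 years.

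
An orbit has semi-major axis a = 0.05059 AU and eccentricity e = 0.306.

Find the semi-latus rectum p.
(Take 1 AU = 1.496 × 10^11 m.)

Convert to SI: a = 0.05059 AU = 7.56826e+09 m.
p = a (1 − e²).
p = 7.56826e+09 · (1 − (0.306)²) = 7.56826e+09 · 0.906364 ≈ 6.86e+09 m = 0.04585 AU.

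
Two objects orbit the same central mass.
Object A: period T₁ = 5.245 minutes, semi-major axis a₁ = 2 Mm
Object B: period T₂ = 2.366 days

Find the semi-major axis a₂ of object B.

Convert to SI: T₁ = 5.245 minutes = 314.7 s; a₁ = 2 Mm = 2e+06 m; T₂ = 2.366 days = 204422 s.
Kepler's third law: (T₁/T₂)² = (a₁/a₂)³ ⇒ a₂ = a₁ · (T₂/T₁)^(2/3).
T₂/T₁ = 204422 / 314.7 = 649.579.
a₂ = 2e+06 · (649.579)^(2/3) m ≈ 1.5e+08 m = 150 Mm.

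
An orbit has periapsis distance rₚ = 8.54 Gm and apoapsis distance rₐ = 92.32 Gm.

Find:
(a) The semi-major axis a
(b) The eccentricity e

Convert to SI: rₚ = 8.54 Gm = 8.54e+09 m; rₐ = 92.32 Gm = 9.232e+10 m.
(a) a = (rₚ + rₐ) / 2 = (8.54e+09 + 9.232e+10) / 2 ≈ 5.043e+10 m = 50.43 Gm.
(b) e = (rₐ − rₚ) / (rₐ + rₚ) = (9.232e+10 − 8.54e+09) / (9.232e+10 + 8.54e+09) ≈ 0.8307.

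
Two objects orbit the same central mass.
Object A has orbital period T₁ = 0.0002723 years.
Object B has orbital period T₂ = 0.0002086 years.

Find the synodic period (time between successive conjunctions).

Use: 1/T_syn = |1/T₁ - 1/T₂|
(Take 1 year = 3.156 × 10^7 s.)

Convert to SI: T₁ = 0.0002723 years = 8593.79 s; T₂ = 0.0002086 years = 6583.42 s.
T_syn = |T₁ · T₂ / (T₁ − T₂)|.
T_syn = |8593.79 · 6583.42 / (8593.79 − 6583.42)| s ≈ 2.814e+04 s = 0.0008917 years.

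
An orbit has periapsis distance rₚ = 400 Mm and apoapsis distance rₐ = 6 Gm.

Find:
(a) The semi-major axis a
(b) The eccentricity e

Convert to SI: rₚ = 400 Mm = 4e+08 m; rₐ = 6 Gm = 6e+09 m.
(a) a = (rₚ + rₐ) / 2 = (4e+08 + 6e+09) / 2 ≈ 3.2e+09 m = 3.2 Gm.
(b) e = (rₐ − rₚ) / (rₐ + rₚ) = (6e+09 − 4e+08) / (6e+09 + 4e+08) ≈ 0.875.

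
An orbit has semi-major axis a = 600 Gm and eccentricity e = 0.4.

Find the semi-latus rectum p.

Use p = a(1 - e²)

Convert to SI: a = 600 Gm = 6e+11 m.
p = a (1 − e²).
p = 6e+11 · (1 − (0.4)²) = 6e+11 · 0.84 ≈ 5.04e+11 m = 504 Gm.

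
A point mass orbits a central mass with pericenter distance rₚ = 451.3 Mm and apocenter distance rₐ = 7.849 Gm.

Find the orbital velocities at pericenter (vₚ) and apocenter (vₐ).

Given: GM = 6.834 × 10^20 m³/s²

Convert to SI: rₚ = 451.3 Mm = 4.513e+08 m; rₐ = 7.849 Gm = 7.849e+09 m.
Use the vis-viva equation v² = GM(2/r − 1/a) with a = (rₚ + rₐ)/2 = (4.513e+08 + 7.849e+09)/2 = 4.15015e+09 m.
vₚ = √(GM · (2/rₚ − 1/a)) = √(6.834e+20 · (2/4.513e+08 − 1/4.15015e+09)) m/s ≈ 1.692e+06 m/s = 1692 km/s.
vₐ = √(GM · (2/rₐ − 1/a)) = √(6.834e+20 · (2/7.849e+09 − 1/4.15015e+09)) m/s ≈ 9.73e+04 m/s = 97.3 km/s.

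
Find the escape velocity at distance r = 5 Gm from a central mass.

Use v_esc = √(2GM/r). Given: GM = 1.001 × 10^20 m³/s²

Convert to SI: r = 5 Gm = 5e+09 m.
Escape velocity comes from setting total energy to zero: ½v² − GM/r = 0 ⇒ v_esc = √(2GM / r).
v_esc = √(2 · 1.001e+20 / 5e+09) m/s ≈ 2.001e+05 m/s = 200.1 km/s.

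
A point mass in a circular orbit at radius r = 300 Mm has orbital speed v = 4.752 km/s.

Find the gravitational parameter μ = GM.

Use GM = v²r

Convert to SI: r = 300 Mm = 3e+08 m; v = 4.752 km/s = 4752 m/s.
For a circular orbit v² = GM/r, so GM = v² · r.
GM = (4752)² · 3e+08 m³/s² ≈ 6.774e+15 m³/s² = 6.774 × 10^15 m³/s².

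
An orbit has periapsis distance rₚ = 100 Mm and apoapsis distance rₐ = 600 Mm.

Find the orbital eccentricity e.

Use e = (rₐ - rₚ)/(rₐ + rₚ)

Convert to SI: rₚ = 100 Mm = 1e+08 m; rₐ = 600 Mm = 6e+08 m.
e = (rₐ − rₚ) / (rₐ + rₚ).
e = (6e+08 − 1e+08) / (6e+08 + 1e+08) = 5e+08 / 7e+08 ≈ 0.7143.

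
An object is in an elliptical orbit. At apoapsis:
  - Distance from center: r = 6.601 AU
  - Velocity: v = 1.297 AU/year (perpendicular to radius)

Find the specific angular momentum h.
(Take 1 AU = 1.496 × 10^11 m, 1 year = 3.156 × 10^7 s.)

Convert to SI: r = 6.601 AU = 9.8751e+11 m; v = 1.297 AU/year = 6148.01 m/s.
With v perpendicular to r, h = r · v.
h = 9.8751e+11 · 6148.01 m²/s ≈ 6.071e+15 m²/s.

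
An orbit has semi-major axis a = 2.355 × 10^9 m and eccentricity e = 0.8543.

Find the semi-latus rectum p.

p = a (1 − e²).
p = 2.355e+09 · (1 − (0.8543)²) = 2.355e+09 · 0.270172 ≈ 6.363e+08 m = 6.363 × 10^8 m.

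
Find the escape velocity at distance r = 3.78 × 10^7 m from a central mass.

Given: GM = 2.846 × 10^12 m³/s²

Escape velocity comes from setting total energy to zero: ½v² − GM/r = 0 ⇒ v_esc = √(2GM / r).
v_esc = √(2 · 2.846e+12 / 3.78e+07) m/s ≈ 388 m/s = 388 m/s.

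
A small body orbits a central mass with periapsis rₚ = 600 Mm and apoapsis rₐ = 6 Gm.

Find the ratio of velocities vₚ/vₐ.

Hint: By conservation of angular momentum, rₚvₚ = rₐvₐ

Convert to SI: rₚ = 600 Mm = 6e+08 m; rₐ = 6 Gm = 6e+09 m.
Conservation of angular momentum gives rₚvₚ = rₐvₐ, so vₚ/vₐ = rₐ/rₚ.
vₚ/vₐ = 6e+09 / 6e+08 ≈ 10.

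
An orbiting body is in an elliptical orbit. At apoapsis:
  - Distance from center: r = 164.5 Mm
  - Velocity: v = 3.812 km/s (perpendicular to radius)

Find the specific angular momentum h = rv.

Convert to SI: r = 164.5 Mm = 1.645e+08 m; v = 3.812 km/s = 3812 m/s.
With v perpendicular to r, h = r · v.
h = 1.645e+08 · 3812 m²/s ≈ 6.271e+11 m²/s.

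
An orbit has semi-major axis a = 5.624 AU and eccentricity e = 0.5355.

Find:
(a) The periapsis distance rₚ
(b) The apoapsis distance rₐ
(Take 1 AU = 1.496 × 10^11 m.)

Convert to SI: a = 5.624 AU = 8.4135e+11 m.
(a) rₚ = a(1 − e) = 8.4135e+11 · (1 − 0.5355) = 8.4135e+11 · 0.4645 ≈ 3.908e+11 m = 2.612 AU.
(b) rₐ = a(1 + e) = 8.4135e+11 · (1 + 0.5355) = 8.4135e+11 · 1.5355 ≈ 1.292e+12 m = 8.636 AU.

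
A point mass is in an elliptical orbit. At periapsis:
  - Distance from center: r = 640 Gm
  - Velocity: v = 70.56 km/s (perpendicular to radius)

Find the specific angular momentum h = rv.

Convert to SI: r = 640 Gm = 6.4e+11 m; v = 70.56 km/s = 70560 m/s.
With v perpendicular to r, h = r · v.
h = 6.4e+11 · 70560 m²/s ≈ 4.516e+16 m²/s.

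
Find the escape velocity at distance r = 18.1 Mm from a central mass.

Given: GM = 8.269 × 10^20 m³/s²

Convert to SI: r = 18.1 Mm = 1.81e+07 m.
Escape velocity comes from setting total energy to zero: ½v² − GM/r = 0 ⇒ v_esc = √(2GM / r).
v_esc = √(2 · 8.269e+20 / 1.81e+07) m/s ≈ 9.559e+06 m/s = 9559 km/s.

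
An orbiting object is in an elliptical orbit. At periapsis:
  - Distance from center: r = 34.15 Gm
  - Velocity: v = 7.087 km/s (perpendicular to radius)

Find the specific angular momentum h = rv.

Convert to SI: r = 34.15 Gm = 3.415e+10 m; v = 7.087 km/s = 7087 m/s.
With v perpendicular to r, h = r · v.
h = 3.415e+10 · 7087 m²/s ≈ 2.42e+14 m²/s.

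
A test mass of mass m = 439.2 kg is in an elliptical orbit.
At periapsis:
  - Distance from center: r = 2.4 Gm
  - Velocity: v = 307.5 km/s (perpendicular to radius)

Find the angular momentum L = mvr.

Convert to SI: r = 2.4 Gm = 2.4e+09 m; v = 307.5 km/s = 307500 m/s.
Since v is perpendicular to r, L = m · v · r.
L = 439.2 · 307500 · 2.4e+09 kg·m²/s ≈ 3.241e+17 kg·m²/s.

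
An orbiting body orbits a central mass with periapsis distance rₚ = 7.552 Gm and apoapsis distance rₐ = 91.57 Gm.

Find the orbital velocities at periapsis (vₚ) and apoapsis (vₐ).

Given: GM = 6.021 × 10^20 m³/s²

Convert to SI: rₚ = 7.552 Gm = 7.552e+09 m; rₐ = 91.57 Gm = 9.157e+10 m.
Use the vis-viva equation v² = GM(2/r − 1/a) with a = (rₚ + rₐ)/2 = (7.552e+09 + 9.157e+10)/2 = 4.9561e+10 m.
vₚ = √(GM · (2/rₚ − 1/a)) = √(6.021e+20 · (2/7.552e+09 − 1/4.9561e+10)) m/s ≈ 3.838e+05 m/s = 383.8 km/s.
vₐ = √(GM · (2/rₐ − 1/a)) = √(6.021e+20 · (2/9.157e+10 − 1/4.9561e+10)) m/s ≈ 3.165e+04 m/s = 31.65 km/s.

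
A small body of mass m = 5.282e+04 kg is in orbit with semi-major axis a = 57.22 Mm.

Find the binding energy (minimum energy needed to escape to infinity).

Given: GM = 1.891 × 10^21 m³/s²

Convert to SI: a = 57.22 Mm = 5.722e+07 m.
Total orbital energy is E = −GMm/(2a); binding energy is E_bind = −E = GMm/(2a).
E_bind = 1.891e+21 · 5.282e+04 / (2 · 5.722e+07) J ≈ 8.728e+17 J = 872.8 PJ.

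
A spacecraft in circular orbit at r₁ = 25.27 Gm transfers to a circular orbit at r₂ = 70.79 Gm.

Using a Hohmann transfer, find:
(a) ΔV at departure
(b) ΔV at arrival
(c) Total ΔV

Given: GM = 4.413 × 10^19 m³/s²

Convert to SI: r₁ = 25.27 Gm = 2.527e+10 m; r₂ = 70.79 Gm = 7.079e+10 m.
Transfer semi-major axis: a_t = (r₁ + r₂)/2 = (2.527e+10 + 7.079e+10)/2 = 4.803e+10 m.
Circular speeds: v₁ = √(GM/r₁) = 41789.2 m/s, v₂ = √(GM/r₂) = 24967.8 m/s.
Transfer speeds (vis-viva v² = GM(2/r − 1/a_t)): v₁ᵗ = 50733.4 m/s, v₂ᵗ = 18110.4 m/s.
(a) ΔV₁ = |v₁ᵗ − v₁| ≈ 8944 m/s = 8.944 km/s.
(b) ΔV₂ = |v₂ − v₂ᵗ| ≈ 6857 m/s = 6.857 km/s.
(c) ΔV_total = ΔV₁ + ΔV₂ ≈ 1.58e+04 m/s = 15.8 km/s.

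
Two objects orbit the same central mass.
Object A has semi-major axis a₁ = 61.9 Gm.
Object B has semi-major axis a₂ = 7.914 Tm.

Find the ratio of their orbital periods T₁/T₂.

Convert to SI: a₁ = 61.9 Gm = 6.19e+10 m; a₂ = 7.914 Tm = 7.914e+12 m.
From Kepler's third law, (T₁/T₂)² = (a₁/a₂)³, so T₁/T₂ = (a₁/a₂)^(3/2).
a₁/a₂ = 6.19e+10 / 7.914e+12 = 0.00782158.
T₁/T₂ = (0.00782158)^(3/2) ≈ 0.0006917.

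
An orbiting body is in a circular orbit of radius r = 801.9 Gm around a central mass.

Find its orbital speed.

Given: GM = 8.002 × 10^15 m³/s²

Convert to SI: r = 801.9 Gm = 8.019e+11 m.
For a circular orbit, gravity supplies the centripetal force, so v = √(GM / r).
v = √(8.002e+15 / 8.019e+11) m/s ≈ 99.89 m/s = 99.89 m/s.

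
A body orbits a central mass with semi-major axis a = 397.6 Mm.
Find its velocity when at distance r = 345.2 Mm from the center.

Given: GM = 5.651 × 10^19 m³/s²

Convert to SI: a = 397.6 Mm = 3.976e+08 m; r = 345.2 Mm = 3.452e+08 m.
Vis-viva: v = √(GM · (2/r − 1/a)).
2/r − 1/a = 2/3.452e+08 − 1/3.976e+08 = 3.27865e-09 m⁻¹.
v = √(5.651e+19 · 3.27865e-09) m/s ≈ 4.304e+05 m/s = 430.4 km/s.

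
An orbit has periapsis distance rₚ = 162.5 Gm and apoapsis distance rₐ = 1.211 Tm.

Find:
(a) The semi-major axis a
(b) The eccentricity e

Convert to SI: rₚ = 162.5 Gm = 1.625e+11 m; rₐ = 1.211 Tm = 1.211e+12 m.
(a) a = (rₚ + rₐ) / 2 = (1.625e+11 + 1.211e+12) / 2 ≈ 6.868e+11 m = 686.8 Gm.
(b) e = (rₐ − rₚ) / (rₐ + rₚ) = (1.211e+12 − 1.625e+11) / (1.211e+12 + 1.625e+11) ≈ 0.7634.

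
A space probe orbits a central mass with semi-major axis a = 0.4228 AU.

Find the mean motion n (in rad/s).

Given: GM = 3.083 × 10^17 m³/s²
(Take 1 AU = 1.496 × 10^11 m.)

Convert to SI: a = 0.4228 AU = 6.32509e+10 m.
n = √(GM / a³).
n = √(3.083e+17 / (6.32509e+10)³) rad/s ≈ 3.49e-08 rad/s.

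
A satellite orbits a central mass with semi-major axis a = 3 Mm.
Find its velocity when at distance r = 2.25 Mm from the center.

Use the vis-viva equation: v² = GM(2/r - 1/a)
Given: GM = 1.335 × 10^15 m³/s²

Convert to SI: a = 3 Mm = 3e+06 m; r = 2.25 Mm = 2.25e+06 m.
Vis-viva: v = √(GM · (2/r − 1/a)).
2/r − 1/a = 2/2.25e+06 − 1/3e+06 = 5.55556e-07 m⁻¹.
v = √(1.335e+15 · 5.55556e-07) m/s ≈ 2.723e+04 m/s = 27.23 km/s.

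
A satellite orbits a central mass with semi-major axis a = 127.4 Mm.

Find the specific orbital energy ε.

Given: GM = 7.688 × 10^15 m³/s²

Convert to SI: a = 127.4 Mm = 1.274e+08 m.
ε = −GM / (2a).
ε = −7.688e+15 / (2 · 1.274e+08) J/kg ≈ -3.017e+07 J/kg = -30.17 MJ/kg.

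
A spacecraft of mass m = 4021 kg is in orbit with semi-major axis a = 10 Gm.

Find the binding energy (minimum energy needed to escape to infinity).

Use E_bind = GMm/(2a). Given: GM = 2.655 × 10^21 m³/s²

Convert to SI: a = 10 Gm = 1e+10 m.
Total orbital energy is E = −GMm/(2a); binding energy is E_bind = −E = GMm/(2a).
E_bind = 2.655e+21 · 4021 / (2 · 1e+10) J ≈ 5.338e+14 J = 533.8 TJ.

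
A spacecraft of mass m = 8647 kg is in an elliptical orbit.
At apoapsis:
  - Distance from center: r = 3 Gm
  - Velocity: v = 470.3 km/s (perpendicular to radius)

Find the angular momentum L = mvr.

Convert to SI: r = 3 Gm = 3e+09 m; v = 470.3 km/s = 470300 m/s.
Since v is perpendicular to r, L = m · v · r.
L = 8647 · 470300 · 3e+09 kg·m²/s ≈ 1.22e+19 kg·m²/s.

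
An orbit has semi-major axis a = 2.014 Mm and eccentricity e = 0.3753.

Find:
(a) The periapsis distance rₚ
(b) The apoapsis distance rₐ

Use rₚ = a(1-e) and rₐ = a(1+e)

Convert to SI: a = 2.014 Mm = 2.014e+06 m.
(a) rₚ = a(1 − e) = 2.014e+06 · (1 − 0.3753) = 2.014e+06 · 0.6247 ≈ 1.258e+06 m = 1.258 Mm.
(b) rₐ = a(1 + e) = 2.014e+06 · (1 + 0.3753) = 2.014e+06 · 1.3753 ≈ 2.77e+06 m = 2.77 Mm.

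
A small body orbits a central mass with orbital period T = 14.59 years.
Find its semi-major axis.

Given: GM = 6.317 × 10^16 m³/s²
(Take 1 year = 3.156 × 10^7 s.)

Convert to SI: T = 14.59 years = 4.6046e+08 s.
Invert Kepler's third law: a = (GM · T² / (4π²))^(1/3).
Substituting T = 4.6046e+08 s and GM = 6.317e+16 m³/s²:
a = (6.317e+16 · (4.6046e+08)² / (4π²))^(1/3) m
a ≈ 6.974e+10 m = 6.974 × 10^10 m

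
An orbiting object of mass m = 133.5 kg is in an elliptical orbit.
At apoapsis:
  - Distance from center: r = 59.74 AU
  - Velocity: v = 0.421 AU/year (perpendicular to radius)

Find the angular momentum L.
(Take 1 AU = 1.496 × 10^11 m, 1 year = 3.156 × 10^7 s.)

Convert to SI: r = 59.74 AU = 8.9371e+12 m; v = 0.421 AU/year = 1995.61 m/s.
Since v is perpendicular to r, L = m · v · r.
L = 133.5 · 1995.61 · 8.9371e+12 kg·m²/s ≈ 2.381e+18 kg·m²/s.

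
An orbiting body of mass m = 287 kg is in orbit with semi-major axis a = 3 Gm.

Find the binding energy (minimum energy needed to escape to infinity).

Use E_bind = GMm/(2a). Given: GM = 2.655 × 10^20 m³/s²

Convert to SI: a = 3 Gm = 3e+09 m.
Total orbital energy is E = −GMm/(2a); binding energy is E_bind = −E = GMm/(2a).
E_bind = 2.655e+20 · 287 / (2 · 3e+09) J ≈ 1.27e+13 J = 12.7 TJ.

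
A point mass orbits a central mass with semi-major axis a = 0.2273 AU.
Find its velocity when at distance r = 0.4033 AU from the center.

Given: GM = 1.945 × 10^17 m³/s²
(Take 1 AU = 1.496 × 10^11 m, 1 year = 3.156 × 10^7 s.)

Convert to SI: a = 0.2273 AU = 3.40041e+10 m; r = 0.4033 AU = 6.03337e+10 m.
Vis-viva: v = √(GM · (2/r − 1/a)).
2/r − 1/a = 2/6.03337e+10 − 1/3.40041e+10 = 3.74075e-12 m⁻¹.
v = √(1.945e+17 · 3.74075e-12) m/s ≈ 853 m/s = 0.1799 AU/year.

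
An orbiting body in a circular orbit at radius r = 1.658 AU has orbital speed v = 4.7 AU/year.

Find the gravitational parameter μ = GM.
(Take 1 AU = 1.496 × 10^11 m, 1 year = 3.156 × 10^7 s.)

Convert to SI: r = 1.658 AU = 2.48037e+11 m; v = 4.7 AU/year = 22278.8 m/s.
For a circular orbit v² = GM/r, so GM = v² · r.
GM = (22278.8)² · 2.48037e+11 m³/s² ≈ 1.231e+20 m³/s² = 1.231 × 10^20 m³/s².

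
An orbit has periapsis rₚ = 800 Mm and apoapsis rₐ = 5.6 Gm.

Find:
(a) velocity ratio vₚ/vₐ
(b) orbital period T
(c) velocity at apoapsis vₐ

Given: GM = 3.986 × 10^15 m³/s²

Convert to SI: rₚ = 800 Mm = 8e+08 m; rₐ = 5.6 Gm = 5.6e+09 m.
(a) Conservation of angular momentum (rₚvₚ = rₐvₐ) gives vₚ/vₐ = rₐ/rₚ = 5.6e+09/8e+08 ≈ 7
(b) With a = (rₚ + rₐ)/2 = 3.2e+09 m, T = 2π √(a³/GM) = 2π √((3.2e+09)³/3.986e+15) s ≈ 1.802e+07 s
(c) With a = (rₚ + rₐ)/2 = 3.2e+09 m, vₐ = √(GM (2/rₐ − 1/a)) = √(3.986e+15 · (2/5.6e+09 − 1/3.2e+09)) m/s ≈ 421.8 m/s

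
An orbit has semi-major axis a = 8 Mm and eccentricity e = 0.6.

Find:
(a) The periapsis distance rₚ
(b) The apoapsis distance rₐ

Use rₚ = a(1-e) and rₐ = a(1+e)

Convert to SI: a = 8 Mm = 8e+06 m.
(a) rₚ = a(1 − e) = 8e+06 · (1 − 0.6) = 8e+06 · 0.4 ≈ 3.2e+06 m = 3.2 Mm.
(b) rₐ = a(1 + e) = 8e+06 · (1 + 0.6) = 8e+06 · 1.6 ≈ 1.28e+07 m = 12.8 Mm.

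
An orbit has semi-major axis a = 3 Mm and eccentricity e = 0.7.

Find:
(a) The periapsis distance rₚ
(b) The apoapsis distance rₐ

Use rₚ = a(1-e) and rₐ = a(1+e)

Convert to SI: a = 3 Mm = 3e+06 m.
(a) rₚ = a(1 − e) = 3e+06 · (1 − 0.7) = 3e+06 · 0.3 ≈ 9e+05 m = 900 km.
(b) rₐ = a(1 + e) = 3e+06 · (1 + 0.7) = 3e+06 · 1.7 ≈ 5.1e+06 m = 5.1 Mm.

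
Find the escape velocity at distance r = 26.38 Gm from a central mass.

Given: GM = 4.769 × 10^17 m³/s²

Convert to SI: r = 26.38 Gm = 2.638e+10 m.
Escape velocity comes from setting total energy to zero: ½v² − GM/r = 0 ⇒ v_esc = √(2GM / r).
v_esc = √(2 · 4.769e+17 / 2.638e+10) m/s ≈ 6013 m/s = 6.013 km/s.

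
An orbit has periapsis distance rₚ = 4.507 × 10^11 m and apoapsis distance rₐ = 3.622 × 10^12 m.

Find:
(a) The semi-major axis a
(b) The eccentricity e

(a) a = (rₚ + rₐ) / 2 = (4.507e+11 + 3.622e+12) / 2 ≈ 2.036e+12 m = 2.036 × 10^12 m.
(b) e = (rₐ − rₚ) / (rₐ + rₚ) = (3.622e+12 − 4.507e+11) / (3.622e+12 + 4.507e+11) ≈ 0.7787.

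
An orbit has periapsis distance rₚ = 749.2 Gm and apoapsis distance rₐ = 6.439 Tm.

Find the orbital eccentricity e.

Convert to SI: rₚ = 749.2 Gm = 7.492e+11 m; rₐ = 6.439 Tm = 6.439e+12 m.
e = (rₐ − rₚ) / (rₐ + rₚ).
e = (6.439e+12 − 7.492e+11) / (6.439e+12 + 7.492e+11) = 5.6898e+12 / 7.1882e+12 ≈ 0.7915.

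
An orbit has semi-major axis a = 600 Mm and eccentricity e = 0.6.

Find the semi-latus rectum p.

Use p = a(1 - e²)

Convert to SI: a = 600 Mm = 6e+08 m.
p = a (1 − e²).
p = 6e+08 · (1 − (0.6)²) = 6e+08 · 0.64 ≈ 3.84e+08 m = 384 Mm.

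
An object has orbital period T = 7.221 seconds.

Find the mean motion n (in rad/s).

n = 2π / T.
n = 2π / 7.221 s ≈ 0.8701 rad/s.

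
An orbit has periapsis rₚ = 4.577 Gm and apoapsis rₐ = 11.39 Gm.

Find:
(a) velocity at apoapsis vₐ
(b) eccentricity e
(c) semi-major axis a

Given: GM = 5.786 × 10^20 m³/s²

Convert to SI: rₚ = 4.577 Gm = 4.577e+09 m; rₐ = 11.39 Gm = 1.139e+10 m.
(a) With a = (rₚ + rₐ)/2 = 7.9835e+09 m, vₐ = √(GM (2/rₐ − 1/a)) = √(5.786e+20 · (2/1.139e+10 − 1/7.9835e+09)) m/s ≈ 1.707e+05 m/s
(b) e = (rₐ − rₚ)/(rₐ + rₚ) = (1.139e+10 − 4.577e+09)/(1.139e+10 + 4.577e+09) ≈ 0.4267
(c) a = (rₚ + rₐ)/2 = (4.577e+09 + 1.139e+10)/2 ≈ 7.984e+09 m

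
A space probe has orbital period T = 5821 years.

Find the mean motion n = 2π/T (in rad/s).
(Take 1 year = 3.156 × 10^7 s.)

Convert to SI: T = 5821 years = 1.83711e+11 s.
n = 2π / T.
n = 2π / 1.83711e+11 s ≈ 3.42e-11 rad/s.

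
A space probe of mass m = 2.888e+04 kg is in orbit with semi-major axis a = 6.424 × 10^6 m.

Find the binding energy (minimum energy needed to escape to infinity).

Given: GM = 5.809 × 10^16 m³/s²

Total orbital energy is E = −GMm/(2a); binding energy is E_bind = −E = GMm/(2a).
E_bind = 5.809e+16 · 2.888e+04 / (2 · 6.424e+06) J ≈ 1.306e+14 J = 130.6 TJ.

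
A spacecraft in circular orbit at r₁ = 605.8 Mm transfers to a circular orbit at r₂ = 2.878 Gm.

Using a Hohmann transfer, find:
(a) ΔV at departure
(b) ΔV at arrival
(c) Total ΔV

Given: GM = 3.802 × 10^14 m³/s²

Convert to SI: r₁ = 605.8 Mm = 6.058e+08 m; r₂ = 2.878 Gm = 2.878e+09 m.
Transfer semi-major axis: a_t = (r₁ + r₂)/2 = (6.058e+08 + 2.878e+09)/2 = 1.7419e+09 m.
Circular speeds: v₁ = √(GM/r₁) = 792.212 m/s, v₂ = √(GM/r₂) = 363.463 m/s.
Transfer speeds (vis-viva v² = GM(2/r − 1/a_t)): v₁ᵗ = 1018.3 m/s, v₂ᵗ = 214.345 m/s.
(a) ΔV₁ = |v₁ᵗ − v₁| ≈ 226.1 m/s = 226.1 m/s.
(b) ΔV₂ = |v₂ − v₂ᵗ| ≈ 149.1 m/s = 149.1 m/s.
(c) ΔV_total = ΔV₁ + ΔV₂ ≈ 375.2 m/s = 375.2 m/s.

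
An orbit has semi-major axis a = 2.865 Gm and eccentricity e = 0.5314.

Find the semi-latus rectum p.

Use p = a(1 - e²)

Convert to SI: a = 2.865 Gm = 2.865e+09 m.
p = a (1 − e²).
p = 2.865e+09 · (1 − (0.5314)²) = 2.865e+09 · 0.717614 ≈ 2.056e+09 m = 2.056 Gm.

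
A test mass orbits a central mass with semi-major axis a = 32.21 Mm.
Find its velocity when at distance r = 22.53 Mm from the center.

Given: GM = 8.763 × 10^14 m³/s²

Convert to SI: a = 32.21 Mm = 3.221e+07 m; r = 22.53 Mm = 2.253e+07 m.
Vis-viva: v = √(GM · (2/r − 1/a)).
2/r − 1/a = 2/2.253e+07 − 1/3.221e+07 = 5.77243e-08 m⁻¹.
v = √(8.763e+14 · 5.77243e-08) m/s ≈ 7112 m/s = 7.112 km/s.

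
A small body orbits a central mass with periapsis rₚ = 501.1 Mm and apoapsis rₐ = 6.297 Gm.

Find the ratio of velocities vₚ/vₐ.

Convert to SI: rₚ = 501.1 Mm = 5.011e+08 m; rₐ = 6.297 Gm = 6.297e+09 m.
Conservation of angular momentum gives rₚvₚ = rₐvₐ, so vₚ/vₐ = rₐ/rₚ.
vₚ/vₐ = 6.297e+09 / 5.011e+08 ≈ 12.57.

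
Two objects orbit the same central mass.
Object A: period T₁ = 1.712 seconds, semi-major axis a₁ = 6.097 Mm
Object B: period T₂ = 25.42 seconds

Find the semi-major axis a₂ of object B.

Convert to SI: a₁ = 6.097 Mm = 6.097e+06 m.
Kepler's third law: (T₁/T₂)² = (a₁/a₂)³ ⇒ a₂ = a₁ · (T₂/T₁)^(2/3).
T₂/T₁ = 25.42 / 1.712 = 14.8481.
a₂ = 6.097e+06 · (14.8481)^(2/3) m ≈ 3.683e+07 m = 36.83 Mm.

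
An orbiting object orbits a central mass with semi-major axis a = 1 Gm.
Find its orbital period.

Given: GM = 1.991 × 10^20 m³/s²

Convert to SI: a = 1 Gm = 1e+09 m.
Kepler's third law: T = 2π √(a³ / GM).
Substituting a = 1e+09 m and GM = 1.991e+20 m³/s²:
T = 2π √((1e+09)³ / 1.991e+20) s
T ≈ 1.408e+04 s = 3.911 hours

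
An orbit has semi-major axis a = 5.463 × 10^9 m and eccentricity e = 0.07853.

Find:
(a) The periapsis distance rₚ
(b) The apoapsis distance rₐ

(a) rₚ = a(1 − e) = 5.463e+09 · (1 − 0.07853) = 5.463e+09 · 0.92147 ≈ 5.034e+09 m = 5.034 × 10^9 m.
(b) rₐ = a(1 + e) = 5.463e+09 · (1 + 0.07853) = 5.463e+09 · 1.07853 ≈ 5.892e+09 m = 5.892 × 10^9 m.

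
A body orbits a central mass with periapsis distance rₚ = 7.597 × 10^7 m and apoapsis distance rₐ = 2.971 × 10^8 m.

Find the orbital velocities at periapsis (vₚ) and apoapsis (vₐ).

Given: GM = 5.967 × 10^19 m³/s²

Use the vis-viva equation v² = GM(2/r − 1/a) with a = (rₚ + rₐ)/2 = (7.597e+07 + 2.971e+08)/2 = 1.86535e+08 m.
vₚ = √(GM · (2/rₚ − 1/a)) = √(5.967e+19 · (2/7.597e+07 − 1/1.86535e+08)) m/s ≈ 1.118e+06 m/s = 1118 km/s.
vₐ = √(GM · (2/rₐ − 1/a)) = √(5.967e+19 · (2/2.971e+08 − 1/1.86535e+08)) m/s ≈ 2.86e+05 m/s = 286 km/s.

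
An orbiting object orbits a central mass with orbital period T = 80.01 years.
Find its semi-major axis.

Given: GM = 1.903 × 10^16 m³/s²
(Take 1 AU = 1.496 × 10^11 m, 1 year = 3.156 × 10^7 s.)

Convert to SI: T = 80.01 years = 2.52512e+09 s.
Invert Kepler's third law: a = (GM · T² / (4π²))^(1/3).
Substituting T = 2.52512e+09 s and GM = 1.903e+16 m³/s²:
a = (1.903e+16 · (2.52512e+09)² / (4π²))^(1/3) m
a ≈ 1.454e+11 m = 0.9719 AU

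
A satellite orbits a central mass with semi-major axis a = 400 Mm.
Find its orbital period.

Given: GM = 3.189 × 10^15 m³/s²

Convert to SI: a = 400 Mm = 4e+08 m.
Kepler's third law: T = 2π √(a³ / GM).
Substituting a = 4e+08 m and GM = 3.189e+15 m³/s²:
T = 2π √((4e+08)³ / 3.189e+15) s
T ≈ 8.901e+05 s = 10.3 days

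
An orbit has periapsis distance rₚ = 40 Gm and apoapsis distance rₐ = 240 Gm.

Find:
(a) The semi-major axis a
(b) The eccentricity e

Convert to SI: rₚ = 40 Gm = 4e+10 m; rₐ = 240 Gm = 2.4e+11 m.
(a) a = (rₚ + rₐ) / 2 = (4e+10 + 2.4e+11) / 2 ≈ 1.4e+11 m = 140 Gm.
(b) e = (rₐ − rₚ) / (rₐ + rₚ) = (2.4e+11 − 4e+10) / (2.4e+11 + 4e+10) ≈ 0.7143.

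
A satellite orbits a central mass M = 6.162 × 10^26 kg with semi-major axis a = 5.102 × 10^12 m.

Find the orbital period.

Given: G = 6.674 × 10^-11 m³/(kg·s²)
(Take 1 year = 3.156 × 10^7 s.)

GM = G · M = 6.674e-11 · 6.162e+26 = 4.11252e+16 m³/s².
Kepler's third law: T = 2π √(a³ / GM).
Substituting a = 5.102e+12 m and GM = 4.11252e+16 m³/s²:
T = 2π √((5.102e+12)³ / 4.11252e+16) s
T ≈ 3.571e+11 s = 1.131e+04 years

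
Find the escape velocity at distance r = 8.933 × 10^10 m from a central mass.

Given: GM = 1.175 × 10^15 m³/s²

Escape velocity comes from setting total energy to zero: ½v² − GM/r = 0 ⇒ v_esc = √(2GM / r).
v_esc = √(2 · 1.175e+15 / 8.933e+10) m/s ≈ 162.2 m/s = 162.2 m/s.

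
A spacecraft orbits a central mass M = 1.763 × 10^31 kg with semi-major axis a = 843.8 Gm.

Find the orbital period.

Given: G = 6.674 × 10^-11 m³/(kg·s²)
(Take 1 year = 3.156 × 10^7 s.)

Convert to SI: a = 843.8 Gm = 8.438e+11 m.
GM = G · M = 6.674e-11 · 1.763e+31 = 1.17663e+21 m³/s².
Kepler's third law: T = 2π √(a³ / GM).
Substituting a = 8.438e+11 m and GM = 1.17663e+21 m³/s²:
T = 2π √((8.438e+11)³ / 1.17663e+21) s
T ≈ 1.42e+08 s = 4.499 years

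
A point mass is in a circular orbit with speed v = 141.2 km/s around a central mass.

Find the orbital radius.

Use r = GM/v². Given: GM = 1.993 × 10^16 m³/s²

Convert to SI: v = 141.2 km/s = 141200 m/s.
For a circular orbit, v² = GM / r, so r = GM / v².
r = 1.993e+16 / (141200)² m ≈ 9.996e+05 m = 999.6 km.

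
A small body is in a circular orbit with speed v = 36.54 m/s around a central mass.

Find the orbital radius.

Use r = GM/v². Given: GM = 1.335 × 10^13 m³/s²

For a circular orbit, v² = GM / r, so r = GM / v².
r = 1.335e+13 / (36.54)² m ≈ 9.999e+09 m = 9.999 Gm.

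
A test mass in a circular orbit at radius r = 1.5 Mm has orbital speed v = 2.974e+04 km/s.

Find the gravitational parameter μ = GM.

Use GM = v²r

Convert to SI: r = 1.5 Mm = 1.5e+06 m; v = 2.974e+04 km/s = 2.974e+07 m/s.
For a circular orbit v² = GM/r, so GM = v² · r.
GM = (2.974e+07)² · 1.5e+06 m³/s² ≈ 1.327e+21 m³/s² = 1.327 × 10^21 m³/s².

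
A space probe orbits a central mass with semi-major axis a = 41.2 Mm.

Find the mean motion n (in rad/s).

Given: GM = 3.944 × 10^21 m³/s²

Convert to SI: a = 41.2 Mm = 4.12e+07 m.
n = √(GM / a³).
n = √(3.944e+21 / (4.12e+07)³) rad/s ≈ 0.2375 rad/s.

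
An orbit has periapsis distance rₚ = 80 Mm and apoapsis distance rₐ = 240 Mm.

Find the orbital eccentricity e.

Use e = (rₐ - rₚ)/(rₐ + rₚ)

Convert to SI: rₚ = 80 Mm = 8e+07 m; rₐ = 240 Mm = 2.4e+08 m.
e = (rₐ − rₚ) / (rₐ + rₚ).
e = (2.4e+08 − 8e+07) / (2.4e+08 + 8e+07) = 1.6e+08 / 3.2e+08 ≈ 0.5.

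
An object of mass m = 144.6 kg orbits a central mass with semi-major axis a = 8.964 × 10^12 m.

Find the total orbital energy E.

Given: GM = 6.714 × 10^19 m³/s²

E = −GMm / (2a).
E = −6.714e+19 · 144.6 / (2 · 8.964e+12) J ≈ -5.415e+08 J = -541.5 MJ.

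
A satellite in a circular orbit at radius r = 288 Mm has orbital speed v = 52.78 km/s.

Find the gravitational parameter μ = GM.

Convert to SI: r = 288 Mm = 2.88e+08 m; v = 52.78 km/s = 52780 m/s.
For a circular orbit v² = GM/r, so GM = v² · r.
GM = (52780)² · 2.88e+08 m³/s² ≈ 8.023e+17 m³/s² = 8.023 × 10^17 m³/s².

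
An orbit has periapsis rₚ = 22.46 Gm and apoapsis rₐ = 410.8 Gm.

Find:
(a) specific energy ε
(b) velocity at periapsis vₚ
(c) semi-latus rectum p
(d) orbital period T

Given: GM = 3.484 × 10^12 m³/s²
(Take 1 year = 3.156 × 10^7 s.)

Convert to SI: rₚ = 22.46 Gm = 2.246e+10 m; rₐ = 410.8 Gm = 4.108e+11 m.
(a) With a = (rₚ + rₐ)/2 = 2.1663e+11 m, ε = −GM/(2a) = −3.484e+12/(2 · 2.1663e+11) J/kg ≈ -8.041 J/kg
(b) With a = (rₚ + rₐ)/2 = 2.1663e+11 m, vₚ = √(GM (2/rₚ − 1/a)) = √(3.484e+12 · (2/2.246e+10 − 1/2.1663e+11)) m/s ≈ 17.15 m/s
(c) From a = (rₚ + rₐ)/2 = 2.1663e+11 m and e = (rₐ − rₚ)/(rₐ + rₚ) = 0.896321, p = a(1 − e²) = 2.1663e+11 · (1 − (0.896321)²) ≈ 4.259e+10 m
(d) With a = (rₚ + rₐ)/2 = 2.1663e+11 m, T = 2π √(a³/GM) = 2π √((2.1663e+11)³/3.484e+12) s ≈ 3.394e+11 s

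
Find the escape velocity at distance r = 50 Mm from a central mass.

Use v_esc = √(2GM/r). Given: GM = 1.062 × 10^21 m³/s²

Convert to SI: r = 50 Mm = 5e+07 m.
Escape velocity comes from setting total energy to zero: ½v² − GM/r = 0 ⇒ v_esc = √(2GM / r).
v_esc = √(2 · 1.062e+21 / 5e+07) m/s ≈ 6.518e+06 m/s = 6518 km/s.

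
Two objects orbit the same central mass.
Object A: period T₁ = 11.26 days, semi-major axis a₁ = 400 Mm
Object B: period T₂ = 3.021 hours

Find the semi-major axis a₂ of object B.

Convert to SI: T₁ = 11.26 days = 972864 s; a₁ = 400 Mm = 4e+08 m; T₂ = 3.021 hours = 10875.6 s.
Kepler's third law: (T₁/T₂)² = (a₁/a₂)³ ⇒ a₂ = a₁ · (T₂/T₁)^(2/3).
T₂/T₁ = 10875.6 / 972864 = 0.011179.
a₂ = 4e+08 · (0.011179)^(2/3) m ≈ 2e+07 m = 20 Mm.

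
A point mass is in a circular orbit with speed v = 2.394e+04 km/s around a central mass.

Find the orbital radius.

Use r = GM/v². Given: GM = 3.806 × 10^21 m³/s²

Convert to SI: v = 2.394e+04 km/s = 2.394e+07 m/s.
For a circular orbit, v² = GM / r, so r = GM / v².
r = 3.806e+21 / (2.394e+07)² m ≈ 6.641e+06 m = 6.641 Mm.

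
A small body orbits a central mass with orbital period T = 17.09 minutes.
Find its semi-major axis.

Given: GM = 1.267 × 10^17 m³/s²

Convert to SI: T = 17.09 minutes = 1025.4 s.
Invert Kepler's third law: a = (GM · T² / (4π²))^(1/3).
Substituting T = 1025.4 s and GM = 1.267e+17 m³/s²:
a = (1.267e+17 · (1025.4)² / (4π²))^(1/3) m
a ≈ 1.5e+07 m = 15 Mm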